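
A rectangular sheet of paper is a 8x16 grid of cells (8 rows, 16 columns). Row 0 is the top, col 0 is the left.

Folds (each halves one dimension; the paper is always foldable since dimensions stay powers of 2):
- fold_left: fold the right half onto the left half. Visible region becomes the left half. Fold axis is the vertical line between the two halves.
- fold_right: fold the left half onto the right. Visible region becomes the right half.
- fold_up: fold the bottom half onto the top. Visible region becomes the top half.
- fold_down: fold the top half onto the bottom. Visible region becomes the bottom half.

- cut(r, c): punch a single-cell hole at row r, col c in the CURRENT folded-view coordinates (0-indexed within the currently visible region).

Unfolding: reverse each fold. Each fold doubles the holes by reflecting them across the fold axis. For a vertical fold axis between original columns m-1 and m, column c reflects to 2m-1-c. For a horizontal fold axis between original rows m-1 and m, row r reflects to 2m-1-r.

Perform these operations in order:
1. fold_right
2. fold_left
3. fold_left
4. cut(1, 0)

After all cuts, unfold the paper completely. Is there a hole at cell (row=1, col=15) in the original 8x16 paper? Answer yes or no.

Op 1 fold_right: fold axis v@8; visible region now rows[0,8) x cols[8,16) = 8x8
Op 2 fold_left: fold axis v@12; visible region now rows[0,8) x cols[8,12) = 8x4
Op 3 fold_left: fold axis v@10; visible region now rows[0,8) x cols[8,10) = 8x2
Op 4 cut(1, 0): punch at orig (1,8); cuts so far [(1, 8)]; region rows[0,8) x cols[8,10) = 8x2
Unfold 1 (reflect across v@10): 2 holes -> [(1, 8), (1, 11)]
Unfold 2 (reflect across v@12): 4 holes -> [(1, 8), (1, 11), (1, 12), (1, 15)]
Unfold 3 (reflect across v@8): 8 holes -> [(1, 0), (1, 3), (1, 4), (1, 7), (1, 8), (1, 11), (1, 12), (1, 15)]
Holes: [(1, 0), (1, 3), (1, 4), (1, 7), (1, 8), (1, 11), (1, 12), (1, 15)]

Answer: yes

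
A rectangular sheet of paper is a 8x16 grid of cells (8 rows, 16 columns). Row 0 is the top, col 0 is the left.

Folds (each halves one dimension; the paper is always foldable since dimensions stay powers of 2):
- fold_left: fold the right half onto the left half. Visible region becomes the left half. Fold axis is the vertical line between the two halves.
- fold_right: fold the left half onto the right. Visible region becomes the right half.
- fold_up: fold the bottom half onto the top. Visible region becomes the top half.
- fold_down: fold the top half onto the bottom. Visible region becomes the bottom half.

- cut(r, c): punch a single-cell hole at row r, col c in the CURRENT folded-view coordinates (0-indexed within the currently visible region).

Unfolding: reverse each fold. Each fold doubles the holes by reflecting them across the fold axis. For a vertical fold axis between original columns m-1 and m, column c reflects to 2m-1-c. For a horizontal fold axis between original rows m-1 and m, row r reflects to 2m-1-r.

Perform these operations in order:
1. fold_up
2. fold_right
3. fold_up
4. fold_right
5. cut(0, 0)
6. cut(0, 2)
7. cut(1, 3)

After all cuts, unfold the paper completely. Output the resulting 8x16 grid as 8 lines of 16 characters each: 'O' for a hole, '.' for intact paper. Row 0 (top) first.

Op 1 fold_up: fold axis h@4; visible region now rows[0,4) x cols[0,16) = 4x16
Op 2 fold_right: fold axis v@8; visible region now rows[0,4) x cols[8,16) = 4x8
Op 3 fold_up: fold axis h@2; visible region now rows[0,2) x cols[8,16) = 2x8
Op 4 fold_right: fold axis v@12; visible region now rows[0,2) x cols[12,16) = 2x4
Op 5 cut(0, 0): punch at orig (0,12); cuts so far [(0, 12)]; region rows[0,2) x cols[12,16) = 2x4
Op 6 cut(0, 2): punch at orig (0,14); cuts so far [(0, 12), (0, 14)]; region rows[0,2) x cols[12,16) = 2x4
Op 7 cut(1, 3): punch at orig (1,15); cuts so far [(0, 12), (0, 14), (1, 15)]; region rows[0,2) x cols[12,16) = 2x4
Unfold 1 (reflect across v@12): 6 holes -> [(0, 9), (0, 11), (0, 12), (0, 14), (1, 8), (1, 15)]
Unfold 2 (reflect across h@2): 12 holes -> [(0, 9), (0, 11), (0, 12), (0, 14), (1, 8), (1, 15), (2, 8), (2, 15), (3, 9), (3, 11), (3, 12), (3, 14)]
Unfold 3 (reflect across v@8): 24 holes -> [(0, 1), (0, 3), (0, 4), (0, 6), (0, 9), (0, 11), (0, 12), (0, 14), (1, 0), (1, 7), (1, 8), (1, 15), (2, 0), (2, 7), (2, 8), (2, 15), (3, 1), (3, 3), (3, 4), (3, 6), (3, 9), (3, 11), (3, 12), (3, 14)]
Unfold 4 (reflect across h@4): 48 holes -> [(0, 1), (0, 3), (0, 4), (0, 6), (0, 9), (0, 11), (0, 12), (0, 14), (1, 0), (1, 7), (1, 8), (1, 15), (2, 0), (2, 7), (2, 8), (2, 15), (3, 1), (3, 3), (3, 4), (3, 6), (3, 9), (3, 11), (3, 12), (3, 14), (4, 1), (4, 3), (4, 4), (4, 6), (4, 9), (4, 11), (4, 12), (4, 14), (5, 0), (5, 7), (5, 8), (5, 15), (6, 0), (6, 7), (6, 8), (6, 15), (7, 1), (7, 3), (7, 4), (7, 6), (7, 9), (7, 11), (7, 12), (7, 14)]

Answer: .O.OO.O..O.OO.O.
O......OO......O
O......OO......O
.O.OO.O..O.OO.O.
.O.OO.O..O.OO.O.
O......OO......O
O......OO......O
.O.OO.O..O.OO.O.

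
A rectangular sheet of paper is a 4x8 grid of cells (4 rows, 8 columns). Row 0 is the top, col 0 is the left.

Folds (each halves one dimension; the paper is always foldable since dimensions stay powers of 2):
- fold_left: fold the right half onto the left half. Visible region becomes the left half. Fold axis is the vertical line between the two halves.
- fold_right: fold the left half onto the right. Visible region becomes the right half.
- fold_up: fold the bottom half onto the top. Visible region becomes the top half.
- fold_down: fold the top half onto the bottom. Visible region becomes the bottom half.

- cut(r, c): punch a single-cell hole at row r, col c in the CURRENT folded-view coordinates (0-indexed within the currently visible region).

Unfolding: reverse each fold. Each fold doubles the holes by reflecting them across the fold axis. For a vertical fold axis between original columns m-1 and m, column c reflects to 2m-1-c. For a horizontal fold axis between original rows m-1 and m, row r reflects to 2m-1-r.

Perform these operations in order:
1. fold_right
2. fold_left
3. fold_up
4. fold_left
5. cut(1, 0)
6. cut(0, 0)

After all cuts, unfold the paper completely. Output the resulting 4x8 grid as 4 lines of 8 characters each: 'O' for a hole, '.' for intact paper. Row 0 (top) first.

Op 1 fold_right: fold axis v@4; visible region now rows[0,4) x cols[4,8) = 4x4
Op 2 fold_left: fold axis v@6; visible region now rows[0,4) x cols[4,6) = 4x2
Op 3 fold_up: fold axis h@2; visible region now rows[0,2) x cols[4,6) = 2x2
Op 4 fold_left: fold axis v@5; visible region now rows[0,2) x cols[4,5) = 2x1
Op 5 cut(1, 0): punch at orig (1,4); cuts so far [(1, 4)]; region rows[0,2) x cols[4,5) = 2x1
Op 6 cut(0, 0): punch at orig (0,4); cuts so far [(0, 4), (1, 4)]; region rows[0,2) x cols[4,5) = 2x1
Unfold 1 (reflect across v@5): 4 holes -> [(0, 4), (0, 5), (1, 4), (1, 5)]
Unfold 2 (reflect across h@2): 8 holes -> [(0, 4), (0, 5), (1, 4), (1, 5), (2, 4), (2, 5), (3, 4), (3, 5)]
Unfold 3 (reflect across v@6): 16 holes -> [(0, 4), (0, 5), (0, 6), (0, 7), (1, 4), (1, 5), (1, 6), (1, 7), (2, 4), (2, 5), (2, 6), (2, 7), (3, 4), (3, 5), (3, 6), (3, 7)]
Unfold 4 (reflect across v@4): 32 holes -> [(0, 0), (0, 1), (0, 2), (0, 3), (0, 4), (0, 5), (0, 6), (0, 7), (1, 0), (1, 1), (1, 2), (1, 3), (1, 4), (1, 5), (1, 6), (1, 7), (2, 0), (2, 1), (2, 2), (2, 3), (2, 4), (2, 5), (2, 6), (2, 7), (3, 0), (3, 1), (3, 2), (3, 3), (3, 4), (3, 5), (3, 6), (3, 7)]

Answer: OOOOOOOO
OOOOOOOO
OOOOOOOO
OOOOOOOO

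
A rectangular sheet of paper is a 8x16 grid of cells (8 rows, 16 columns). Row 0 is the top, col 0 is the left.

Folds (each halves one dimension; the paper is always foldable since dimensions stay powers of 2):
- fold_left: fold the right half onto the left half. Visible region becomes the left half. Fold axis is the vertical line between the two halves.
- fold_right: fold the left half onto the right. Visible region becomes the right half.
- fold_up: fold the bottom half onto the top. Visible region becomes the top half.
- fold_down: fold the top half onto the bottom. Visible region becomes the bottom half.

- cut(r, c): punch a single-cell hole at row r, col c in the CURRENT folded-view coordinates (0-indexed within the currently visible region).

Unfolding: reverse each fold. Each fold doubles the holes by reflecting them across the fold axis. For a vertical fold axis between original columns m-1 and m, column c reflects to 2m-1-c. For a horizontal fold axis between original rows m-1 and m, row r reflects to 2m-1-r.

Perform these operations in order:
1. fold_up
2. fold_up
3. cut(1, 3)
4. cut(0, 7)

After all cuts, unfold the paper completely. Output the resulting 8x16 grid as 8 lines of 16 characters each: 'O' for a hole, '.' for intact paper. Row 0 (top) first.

Answer: .......O........
...O............
...O............
.......O........
.......O........
...O............
...O............
.......O........

Derivation:
Op 1 fold_up: fold axis h@4; visible region now rows[0,4) x cols[0,16) = 4x16
Op 2 fold_up: fold axis h@2; visible region now rows[0,2) x cols[0,16) = 2x16
Op 3 cut(1, 3): punch at orig (1,3); cuts so far [(1, 3)]; region rows[0,2) x cols[0,16) = 2x16
Op 4 cut(0, 7): punch at orig (0,7); cuts so far [(0, 7), (1, 3)]; region rows[0,2) x cols[0,16) = 2x16
Unfold 1 (reflect across h@2): 4 holes -> [(0, 7), (1, 3), (2, 3), (3, 7)]
Unfold 2 (reflect across h@4): 8 holes -> [(0, 7), (1, 3), (2, 3), (3, 7), (4, 7), (5, 3), (6, 3), (7, 7)]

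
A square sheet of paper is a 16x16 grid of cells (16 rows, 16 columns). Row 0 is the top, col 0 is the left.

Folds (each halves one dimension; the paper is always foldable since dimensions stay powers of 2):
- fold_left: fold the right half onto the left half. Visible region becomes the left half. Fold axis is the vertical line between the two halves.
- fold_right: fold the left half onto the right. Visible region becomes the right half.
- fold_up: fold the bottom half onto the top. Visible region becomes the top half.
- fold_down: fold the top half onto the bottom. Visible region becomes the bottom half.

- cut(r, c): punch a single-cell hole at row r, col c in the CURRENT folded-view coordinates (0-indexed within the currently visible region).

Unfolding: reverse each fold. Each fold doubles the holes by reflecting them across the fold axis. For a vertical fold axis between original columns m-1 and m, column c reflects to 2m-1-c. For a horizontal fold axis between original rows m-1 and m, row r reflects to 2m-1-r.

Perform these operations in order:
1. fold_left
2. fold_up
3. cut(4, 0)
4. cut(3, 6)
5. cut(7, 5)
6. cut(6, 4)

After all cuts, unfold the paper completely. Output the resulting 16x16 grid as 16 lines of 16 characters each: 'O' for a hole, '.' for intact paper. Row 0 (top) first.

Op 1 fold_left: fold axis v@8; visible region now rows[0,16) x cols[0,8) = 16x8
Op 2 fold_up: fold axis h@8; visible region now rows[0,8) x cols[0,8) = 8x8
Op 3 cut(4, 0): punch at orig (4,0); cuts so far [(4, 0)]; region rows[0,8) x cols[0,8) = 8x8
Op 4 cut(3, 6): punch at orig (3,6); cuts so far [(3, 6), (4, 0)]; region rows[0,8) x cols[0,8) = 8x8
Op 5 cut(7, 5): punch at orig (7,5); cuts so far [(3, 6), (4, 0), (7, 5)]; region rows[0,8) x cols[0,8) = 8x8
Op 6 cut(6, 4): punch at orig (6,4); cuts so far [(3, 6), (4, 0), (6, 4), (7, 5)]; region rows[0,8) x cols[0,8) = 8x8
Unfold 1 (reflect across h@8): 8 holes -> [(3, 6), (4, 0), (6, 4), (7, 5), (8, 5), (9, 4), (11, 0), (12, 6)]
Unfold 2 (reflect across v@8): 16 holes -> [(3, 6), (3, 9), (4, 0), (4, 15), (6, 4), (6, 11), (7, 5), (7, 10), (8, 5), (8, 10), (9, 4), (9, 11), (11, 0), (11, 15), (12, 6), (12, 9)]

Answer: ................
................
................
......O..O......
O..............O
................
....O......O....
.....O....O.....
.....O....O.....
....O......O....
................
O..............O
......O..O......
................
................
................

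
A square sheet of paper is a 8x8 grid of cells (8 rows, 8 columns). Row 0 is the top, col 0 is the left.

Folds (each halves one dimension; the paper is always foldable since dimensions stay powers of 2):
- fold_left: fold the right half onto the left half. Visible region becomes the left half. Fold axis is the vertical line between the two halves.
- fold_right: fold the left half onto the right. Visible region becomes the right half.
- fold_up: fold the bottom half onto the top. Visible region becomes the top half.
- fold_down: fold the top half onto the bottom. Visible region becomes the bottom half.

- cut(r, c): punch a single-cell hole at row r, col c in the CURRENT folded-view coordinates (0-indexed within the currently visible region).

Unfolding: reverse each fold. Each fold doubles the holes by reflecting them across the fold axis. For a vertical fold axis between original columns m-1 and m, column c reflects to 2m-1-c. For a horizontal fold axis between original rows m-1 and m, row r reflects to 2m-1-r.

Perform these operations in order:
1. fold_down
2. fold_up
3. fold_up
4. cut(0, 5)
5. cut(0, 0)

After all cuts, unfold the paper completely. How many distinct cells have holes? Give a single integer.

Op 1 fold_down: fold axis h@4; visible region now rows[4,8) x cols[0,8) = 4x8
Op 2 fold_up: fold axis h@6; visible region now rows[4,6) x cols[0,8) = 2x8
Op 3 fold_up: fold axis h@5; visible region now rows[4,5) x cols[0,8) = 1x8
Op 4 cut(0, 5): punch at orig (4,5); cuts so far [(4, 5)]; region rows[4,5) x cols[0,8) = 1x8
Op 5 cut(0, 0): punch at orig (4,0); cuts so far [(4, 0), (4, 5)]; region rows[4,5) x cols[0,8) = 1x8
Unfold 1 (reflect across h@5): 4 holes -> [(4, 0), (4, 5), (5, 0), (5, 5)]
Unfold 2 (reflect across h@6): 8 holes -> [(4, 0), (4, 5), (5, 0), (5, 5), (6, 0), (6, 5), (7, 0), (7, 5)]
Unfold 3 (reflect across h@4): 16 holes -> [(0, 0), (0, 5), (1, 0), (1, 5), (2, 0), (2, 5), (3, 0), (3, 5), (4, 0), (4, 5), (5, 0), (5, 5), (6, 0), (6, 5), (7, 0), (7, 5)]

Answer: 16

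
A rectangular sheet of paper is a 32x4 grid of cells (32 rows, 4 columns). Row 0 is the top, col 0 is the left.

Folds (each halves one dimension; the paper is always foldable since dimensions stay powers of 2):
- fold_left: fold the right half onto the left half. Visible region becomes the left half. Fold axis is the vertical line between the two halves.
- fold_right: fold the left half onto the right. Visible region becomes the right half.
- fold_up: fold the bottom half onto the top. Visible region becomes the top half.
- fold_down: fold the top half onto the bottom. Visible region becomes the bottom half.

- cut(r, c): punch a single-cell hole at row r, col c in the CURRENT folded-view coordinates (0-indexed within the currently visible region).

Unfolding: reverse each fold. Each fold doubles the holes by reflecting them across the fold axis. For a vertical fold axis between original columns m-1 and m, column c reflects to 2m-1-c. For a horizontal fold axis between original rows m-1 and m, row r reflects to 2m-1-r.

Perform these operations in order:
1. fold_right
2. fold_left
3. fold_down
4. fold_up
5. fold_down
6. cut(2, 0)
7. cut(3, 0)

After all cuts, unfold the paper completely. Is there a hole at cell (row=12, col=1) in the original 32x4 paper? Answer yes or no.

Op 1 fold_right: fold axis v@2; visible region now rows[0,32) x cols[2,4) = 32x2
Op 2 fold_left: fold axis v@3; visible region now rows[0,32) x cols[2,3) = 32x1
Op 3 fold_down: fold axis h@16; visible region now rows[16,32) x cols[2,3) = 16x1
Op 4 fold_up: fold axis h@24; visible region now rows[16,24) x cols[2,3) = 8x1
Op 5 fold_down: fold axis h@20; visible region now rows[20,24) x cols[2,3) = 4x1
Op 6 cut(2, 0): punch at orig (22,2); cuts so far [(22, 2)]; region rows[20,24) x cols[2,3) = 4x1
Op 7 cut(3, 0): punch at orig (23,2); cuts so far [(22, 2), (23, 2)]; region rows[20,24) x cols[2,3) = 4x1
Unfold 1 (reflect across h@20): 4 holes -> [(16, 2), (17, 2), (22, 2), (23, 2)]
Unfold 2 (reflect across h@24): 8 holes -> [(16, 2), (17, 2), (22, 2), (23, 2), (24, 2), (25, 2), (30, 2), (31, 2)]
Unfold 3 (reflect across h@16): 16 holes -> [(0, 2), (1, 2), (6, 2), (7, 2), (8, 2), (9, 2), (14, 2), (15, 2), (16, 2), (17, 2), (22, 2), (23, 2), (24, 2), (25, 2), (30, 2), (31, 2)]
Unfold 4 (reflect across v@3): 32 holes -> [(0, 2), (0, 3), (1, 2), (1, 3), (6, 2), (6, 3), (7, 2), (7, 3), (8, 2), (8, 3), (9, 2), (9, 3), (14, 2), (14, 3), (15, 2), (15, 3), (16, 2), (16, 3), (17, 2), (17, 3), (22, 2), (22, 3), (23, 2), (23, 3), (24, 2), (24, 3), (25, 2), (25, 3), (30, 2), (30, 3), (31, 2), (31, 3)]
Unfold 5 (reflect across v@2): 64 holes -> [(0, 0), (0, 1), (0, 2), (0, 3), (1, 0), (1, 1), (1, 2), (1, 3), (6, 0), (6, 1), (6, 2), (6, 3), (7, 0), (7, 1), (7, 2), (7, 3), (8, 0), (8, 1), (8, 2), (8, 3), (9, 0), (9, 1), (9, 2), (9, 3), (14, 0), (14, 1), (14, 2), (14, 3), (15, 0), (15, 1), (15, 2), (15, 3), (16, 0), (16, 1), (16, 2), (16, 3), (17, 0), (17, 1), (17, 2), (17, 3), (22, 0), (22, 1), (22, 2), (22, 3), (23, 0), (23, 1), (23, 2), (23, 3), (24, 0), (24, 1), (24, 2), (24, 3), (25, 0), (25, 1), (25, 2), (25, 3), (30, 0), (30, 1), (30, 2), (30, 3), (31, 0), (31, 1), (31, 2), (31, 3)]
Holes: [(0, 0), (0, 1), (0, 2), (0, 3), (1, 0), (1, 1), (1, 2), (1, 3), (6, 0), (6, 1), (6, 2), (6, 3), (7, 0), (7, 1), (7, 2), (7, 3), (8, 0), (8, 1), (8, 2), (8, 3), (9, 0), (9, 1), (9, 2), (9, 3), (14, 0), (14, 1), (14, 2), (14, 3), (15, 0), (15, 1), (15, 2), (15, 3), (16, 0), (16, 1), (16, 2), (16, 3), (17, 0), (17, 1), (17, 2), (17, 3), (22, 0), (22, 1), (22, 2), (22, 3), (23, 0), (23, 1), (23, 2), (23, 3), (24, 0), (24, 1), (24, 2), (24, 3), (25, 0), (25, 1), (25, 2), (25, 3), (30, 0), (30, 1), (30, 2), (30, 3), (31, 0), (31, 1), (31, 2), (31, 3)]

Answer: no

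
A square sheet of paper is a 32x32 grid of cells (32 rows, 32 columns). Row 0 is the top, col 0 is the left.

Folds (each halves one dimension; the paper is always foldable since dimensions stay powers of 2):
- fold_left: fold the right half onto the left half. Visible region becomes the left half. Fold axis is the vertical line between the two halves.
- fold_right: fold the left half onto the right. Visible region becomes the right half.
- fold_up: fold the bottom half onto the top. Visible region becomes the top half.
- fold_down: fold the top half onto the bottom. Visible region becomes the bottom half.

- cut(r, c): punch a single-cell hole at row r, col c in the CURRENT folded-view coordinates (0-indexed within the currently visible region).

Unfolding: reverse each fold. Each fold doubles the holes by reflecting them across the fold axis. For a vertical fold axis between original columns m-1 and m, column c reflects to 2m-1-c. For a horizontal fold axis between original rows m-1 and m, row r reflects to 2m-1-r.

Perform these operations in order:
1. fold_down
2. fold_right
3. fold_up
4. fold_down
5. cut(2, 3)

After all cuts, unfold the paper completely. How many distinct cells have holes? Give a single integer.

Answer: 16

Derivation:
Op 1 fold_down: fold axis h@16; visible region now rows[16,32) x cols[0,32) = 16x32
Op 2 fold_right: fold axis v@16; visible region now rows[16,32) x cols[16,32) = 16x16
Op 3 fold_up: fold axis h@24; visible region now rows[16,24) x cols[16,32) = 8x16
Op 4 fold_down: fold axis h@20; visible region now rows[20,24) x cols[16,32) = 4x16
Op 5 cut(2, 3): punch at orig (22,19); cuts so far [(22, 19)]; region rows[20,24) x cols[16,32) = 4x16
Unfold 1 (reflect across h@20): 2 holes -> [(17, 19), (22, 19)]
Unfold 2 (reflect across h@24): 4 holes -> [(17, 19), (22, 19), (25, 19), (30, 19)]
Unfold 3 (reflect across v@16): 8 holes -> [(17, 12), (17, 19), (22, 12), (22, 19), (25, 12), (25, 19), (30, 12), (30, 19)]
Unfold 4 (reflect across h@16): 16 holes -> [(1, 12), (1, 19), (6, 12), (6, 19), (9, 12), (9, 19), (14, 12), (14, 19), (17, 12), (17, 19), (22, 12), (22, 19), (25, 12), (25, 19), (30, 12), (30, 19)]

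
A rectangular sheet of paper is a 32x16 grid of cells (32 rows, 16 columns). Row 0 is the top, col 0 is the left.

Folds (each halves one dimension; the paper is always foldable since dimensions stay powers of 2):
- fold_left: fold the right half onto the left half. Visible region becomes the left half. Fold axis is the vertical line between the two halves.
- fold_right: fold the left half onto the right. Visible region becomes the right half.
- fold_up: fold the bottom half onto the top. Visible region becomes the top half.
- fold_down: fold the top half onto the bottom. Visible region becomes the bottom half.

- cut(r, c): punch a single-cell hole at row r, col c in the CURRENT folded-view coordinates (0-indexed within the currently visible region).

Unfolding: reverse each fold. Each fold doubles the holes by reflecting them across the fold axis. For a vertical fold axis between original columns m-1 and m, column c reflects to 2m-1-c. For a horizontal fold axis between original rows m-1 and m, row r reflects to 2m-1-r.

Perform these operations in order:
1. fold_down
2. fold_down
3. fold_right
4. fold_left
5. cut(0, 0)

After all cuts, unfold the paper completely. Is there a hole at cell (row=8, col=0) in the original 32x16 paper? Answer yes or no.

Op 1 fold_down: fold axis h@16; visible region now rows[16,32) x cols[0,16) = 16x16
Op 2 fold_down: fold axis h@24; visible region now rows[24,32) x cols[0,16) = 8x16
Op 3 fold_right: fold axis v@8; visible region now rows[24,32) x cols[8,16) = 8x8
Op 4 fold_left: fold axis v@12; visible region now rows[24,32) x cols[8,12) = 8x4
Op 5 cut(0, 0): punch at orig (24,8); cuts so far [(24, 8)]; region rows[24,32) x cols[8,12) = 8x4
Unfold 1 (reflect across v@12): 2 holes -> [(24, 8), (24, 15)]
Unfold 2 (reflect across v@8): 4 holes -> [(24, 0), (24, 7), (24, 8), (24, 15)]
Unfold 3 (reflect across h@24): 8 holes -> [(23, 0), (23, 7), (23, 8), (23, 15), (24, 0), (24, 7), (24, 8), (24, 15)]
Unfold 4 (reflect across h@16): 16 holes -> [(7, 0), (7, 7), (7, 8), (7, 15), (8, 0), (8, 7), (8, 8), (8, 15), (23, 0), (23, 7), (23, 8), (23, 15), (24, 0), (24, 7), (24, 8), (24, 15)]
Holes: [(7, 0), (7, 7), (7, 8), (7, 15), (8, 0), (8, 7), (8, 8), (8, 15), (23, 0), (23, 7), (23, 8), (23, 15), (24, 0), (24, 7), (24, 8), (24, 15)]

Answer: yes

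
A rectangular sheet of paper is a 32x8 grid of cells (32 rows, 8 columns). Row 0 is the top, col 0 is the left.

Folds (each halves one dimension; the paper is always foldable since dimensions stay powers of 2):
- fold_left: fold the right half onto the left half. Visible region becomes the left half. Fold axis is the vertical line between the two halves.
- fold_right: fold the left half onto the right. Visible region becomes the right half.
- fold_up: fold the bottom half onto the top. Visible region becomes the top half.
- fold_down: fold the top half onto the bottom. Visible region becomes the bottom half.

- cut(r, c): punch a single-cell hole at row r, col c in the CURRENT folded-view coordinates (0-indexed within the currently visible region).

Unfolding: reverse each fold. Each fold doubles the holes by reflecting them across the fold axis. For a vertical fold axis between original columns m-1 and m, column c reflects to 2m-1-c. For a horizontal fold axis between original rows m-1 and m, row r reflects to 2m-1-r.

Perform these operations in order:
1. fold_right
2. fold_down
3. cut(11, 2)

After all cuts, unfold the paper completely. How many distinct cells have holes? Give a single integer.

Op 1 fold_right: fold axis v@4; visible region now rows[0,32) x cols[4,8) = 32x4
Op 2 fold_down: fold axis h@16; visible region now rows[16,32) x cols[4,8) = 16x4
Op 3 cut(11, 2): punch at orig (27,6); cuts so far [(27, 6)]; region rows[16,32) x cols[4,8) = 16x4
Unfold 1 (reflect across h@16): 2 holes -> [(4, 6), (27, 6)]
Unfold 2 (reflect across v@4): 4 holes -> [(4, 1), (4, 6), (27, 1), (27, 6)]

Answer: 4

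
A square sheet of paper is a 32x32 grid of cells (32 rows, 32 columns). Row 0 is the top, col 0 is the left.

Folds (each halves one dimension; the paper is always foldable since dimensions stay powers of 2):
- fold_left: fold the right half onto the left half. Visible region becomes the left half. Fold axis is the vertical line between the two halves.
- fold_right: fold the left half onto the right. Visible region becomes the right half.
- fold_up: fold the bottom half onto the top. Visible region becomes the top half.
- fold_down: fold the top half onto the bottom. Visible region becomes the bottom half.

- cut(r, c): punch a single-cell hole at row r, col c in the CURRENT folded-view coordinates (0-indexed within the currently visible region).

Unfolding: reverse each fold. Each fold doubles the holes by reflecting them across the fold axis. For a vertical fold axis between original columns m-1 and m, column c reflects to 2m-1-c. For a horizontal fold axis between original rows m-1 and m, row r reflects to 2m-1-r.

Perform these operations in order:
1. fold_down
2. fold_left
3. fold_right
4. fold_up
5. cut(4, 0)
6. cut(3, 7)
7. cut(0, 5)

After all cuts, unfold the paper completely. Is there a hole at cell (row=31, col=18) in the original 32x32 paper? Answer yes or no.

Op 1 fold_down: fold axis h@16; visible region now rows[16,32) x cols[0,32) = 16x32
Op 2 fold_left: fold axis v@16; visible region now rows[16,32) x cols[0,16) = 16x16
Op 3 fold_right: fold axis v@8; visible region now rows[16,32) x cols[8,16) = 16x8
Op 4 fold_up: fold axis h@24; visible region now rows[16,24) x cols[8,16) = 8x8
Op 5 cut(4, 0): punch at orig (20,8); cuts so far [(20, 8)]; region rows[16,24) x cols[8,16) = 8x8
Op 6 cut(3, 7): punch at orig (19,15); cuts so far [(19, 15), (20, 8)]; region rows[16,24) x cols[8,16) = 8x8
Op 7 cut(0, 5): punch at orig (16,13); cuts so far [(16, 13), (19, 15), (20, 8)]; region rows[16,24) x cols[8,16) = 8x8
Unfold 1 (reflect across h@24): 6 holes -> [(16, 13), (19, 15), (20, 8), (27, 8), (28, 15), (31, 13)]
Unfold 2 (reflect across v@8): 12 holes -> [(16, 2), (16, 13), (19, 0), (19, 15), (20, 7), (20, 8), (27, 7), (27, 8), (28, 0), (28, 15), (31, 2), (31, 13)]
Unfold 3 (reflect across v@16): 24 holes -> [(16, 2), (16, 13), (16, 18), (16, 29), (19, 0), (19, 15), (19, 16), (19, 31), (20, 7), (20, 8), (20, 23), (20, 24), (27, 7), (27, 8), (27, 23), (27, 24), (28, 0), (28, 15), (28, 16), (28, 31), (31, 2), (31, 13), (31, 18), (31, 29)]
Unfold 4 (reflect across h@16): 48 holes -> [(0, 2), (0, 13), (0, 18), (0, 29), (3, 0), (3, 15), (3, 16), (3, 31), (4, 7), (4, 8), (4, 23), (4, 24), (11, 7), (11, 8), (11, 23), (11, 24), (12, 0), (12, 15), (12, 16), (12, 31), (15, 2), (15, 13), (15, 18), (15, 29), (16, 2), (16, 13), (16, 18), (16, 29), (19, 0), (19, 15), (19, 16), (19, 31), (20, 7), (20, 8), (20, 23), (20, 24), (27, 7), (27, 8), (27, 23), (27, 24), (28, 0), (28, 15), (28, 16), (28, 31), (31, 2), (31, 13), (31, 18), (31, 29)]
Holes: [(0, 2), (0, 13), (0, 18), (0, 29), (3, 0), (3, 15), (3, 16), (3, 31), (4, 7), (4, 8), (4, 23), (4, 24), (11, 7), (11, 8), (11, 23), (11, 24), (12, 0), (12, 15), (12, 16), (12, 31), (15, 2), (15, 13), (15, 18), (15, 29), (16, 2), (16, 13), (16, 18), (16, 29), (19, 0), (19, 15), (19, 16), (19, 31), (20, 7), (20, 8), (20, 23), (20, 24), (27, 7), (27, 8), (27, 23), (27, 24), (28, 0), (28, 15), (28, 16), (28, 31), (31, 2), (31, 13), (31, 18), (31, 29)]

Answer: yes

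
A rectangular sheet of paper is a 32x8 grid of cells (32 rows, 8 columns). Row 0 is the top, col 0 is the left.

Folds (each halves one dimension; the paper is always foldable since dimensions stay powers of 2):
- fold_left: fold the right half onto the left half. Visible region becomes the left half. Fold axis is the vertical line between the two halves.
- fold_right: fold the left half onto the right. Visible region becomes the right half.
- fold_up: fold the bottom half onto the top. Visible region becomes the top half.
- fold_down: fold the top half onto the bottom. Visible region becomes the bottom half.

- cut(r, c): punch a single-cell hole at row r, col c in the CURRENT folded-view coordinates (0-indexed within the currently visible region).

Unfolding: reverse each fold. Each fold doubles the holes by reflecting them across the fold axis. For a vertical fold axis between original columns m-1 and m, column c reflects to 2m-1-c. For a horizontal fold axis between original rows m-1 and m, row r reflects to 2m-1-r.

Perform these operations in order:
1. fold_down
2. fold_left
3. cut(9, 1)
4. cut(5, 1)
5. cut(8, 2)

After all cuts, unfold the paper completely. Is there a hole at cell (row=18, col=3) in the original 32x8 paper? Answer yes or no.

Op 1 fold_down: fold axis h@16; visible region now rows[16,32) x cols[0,8) = 16x8
Op 2 fold_left: fold axis v@4; visible region now rows[16,32) x cols[0,4) = 16x4
Op 3 cut(9, 1): punch at orig (25,1); cuts so far [(25, 1)]; region rows[16,32) x cols[0,4) = 16x4
Op 4 cut(5, 1): punch at orig (21,1); cuts so far [(21, 1), (25, 1)]; region rows[16,32) x cols[0,4) = 16x4
Op 5 cut(8, 2): punch at orig (24,2); cuts so far [(21, 1), (24, 2), (25, 1)]; region rows[16,32) x cols[0,4) = 16x4
Unfold 1 (reflect across v@4): 6 holes -> [(21, 1), (21, 6), (24, 2), (24, 5), (25, 1), (25, 6)]
Unfold 2 (reflect across h@16): 12 holes -> [(6, 1), (6, 6), (7, 2), (7, 5), (10, 1), (10, 6), (21, 1), (21, 6), (24, 2), (24, 5), (25, 1), (25, 6)]
Holes: [(6, 1), (6, 6), (7, 2), (7, 5), (10, 1), (10, 6), (21, 1), (21, 6), (24, 2), (24, 5), (25, 1), (25, 6)]

Answer: no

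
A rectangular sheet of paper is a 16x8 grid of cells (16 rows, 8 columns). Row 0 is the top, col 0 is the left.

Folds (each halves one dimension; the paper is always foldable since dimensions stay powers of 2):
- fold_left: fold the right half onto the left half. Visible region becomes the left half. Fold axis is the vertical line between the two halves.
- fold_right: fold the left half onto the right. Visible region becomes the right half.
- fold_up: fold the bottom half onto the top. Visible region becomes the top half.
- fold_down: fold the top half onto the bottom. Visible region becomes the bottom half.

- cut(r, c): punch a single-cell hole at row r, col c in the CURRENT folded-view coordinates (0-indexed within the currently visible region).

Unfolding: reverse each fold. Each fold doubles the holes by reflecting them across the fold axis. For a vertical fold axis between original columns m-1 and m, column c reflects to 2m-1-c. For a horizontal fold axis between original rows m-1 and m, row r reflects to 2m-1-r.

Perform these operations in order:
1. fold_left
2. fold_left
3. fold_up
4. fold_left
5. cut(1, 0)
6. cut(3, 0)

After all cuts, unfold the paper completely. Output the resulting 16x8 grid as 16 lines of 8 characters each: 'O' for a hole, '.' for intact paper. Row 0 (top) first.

Answer: ........
OOOOOOOO
........
OOOOOOOO
........
........
........
........
........
........
........
........
OOOOOOOO
........
OOOOOOOO
........

Derivation:
Op 1 fold_left: fold axis v@4; visible region now rows[0,16) x cols[0,4) = 16x4
Op 2 fold_left: fold axis v@2; visible region now rows[0,16) x cols[0,2) = 16x2
Op 3 fold_up: fold axis h@8; visible region now rows[0,8) x cols[0,2) = 8x2
Op 4 fold_left: fold axis v@1; visible region now rows[0,8) x cols[0,1) = 8x1
Op 5 cut(1, 0): punch at orig (1,0); cuts so far [(1, 0)]; region rows[0,8) x cols[0,1) = 8x1
Op 6 cut(3, 0): punch at orig (3,0); cuts so far [(1, 0), (3, 0)]; region rows[0,8) x cols[0,1) = 8x1
Unfold 1 (reflect across v@1): 4 holes -> [(1, 0), (1, 1), (3, 0), (3, 1)]
Unfold 2 (reflect across h@8): 8 holes -> [(1, 0), (1, 1), (3, 0), (3, 1), (12, 0), (12, 1), (14, 0), (14, 1)]
Unfold 3 (reflect across v@2): 16 holes -> [(1, 0), (1, 1), (1, 2), (1, 3), (3, 0), (3, 1), (3, 2), (3, 3), (12, 0), (12, 1), (12, 2), (12, 3), (14, 0), (14, 1), (14, 2), (14, 3)]
Unfold 4 (reflect across v@4): 32 holes -> [(1, 0), (1, 1), (1, 2), (1, 3), (1, 4), (1, 5), (1, 6), (1, 7), (3, 0), (3, 1), (3, 2), (3, 3), (3, 4), (3, 5), (3, 6), (3, 7), (12, 0), (12, 1), (12, 2), (12, 3), (12, 4), (12, 5), (12, 6), (12, 7), (14, 0), (14, 1), (14, 2), (14, 3), (14, 4), (14, 5), (14, 6), (14, 7)]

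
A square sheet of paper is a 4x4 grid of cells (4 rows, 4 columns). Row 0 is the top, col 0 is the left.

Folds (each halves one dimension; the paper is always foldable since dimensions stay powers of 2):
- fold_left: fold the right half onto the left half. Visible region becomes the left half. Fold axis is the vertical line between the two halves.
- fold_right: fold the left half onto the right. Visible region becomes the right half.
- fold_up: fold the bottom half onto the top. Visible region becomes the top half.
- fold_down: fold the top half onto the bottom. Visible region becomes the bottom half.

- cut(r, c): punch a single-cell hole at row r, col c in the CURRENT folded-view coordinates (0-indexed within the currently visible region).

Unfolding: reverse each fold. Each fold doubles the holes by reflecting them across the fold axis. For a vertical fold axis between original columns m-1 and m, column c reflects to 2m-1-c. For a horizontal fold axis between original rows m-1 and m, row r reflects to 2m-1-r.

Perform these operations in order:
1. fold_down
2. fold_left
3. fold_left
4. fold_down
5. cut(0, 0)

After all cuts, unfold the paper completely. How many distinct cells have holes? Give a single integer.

Op 1 fold_down: fold axis h@2; visible region now rows[2,4) x cols[0,4) = 2x4
Op 2 fold_left: fold axis v@2; visible region now rows[2,4) x cols[0,2) = 2x2
Op 3 fold_left: fold axis v@1; visible region now rows[2,4) x cols[0,1) = 2x1
Op 4 fold_down: fold axis h@3; visible region now rows[3,4) x cols[0,1) = 1x1
Op 5 cut(0, 0): punch at orig (3,0); cuts so far [(3, 0)]; region rows[3,4) x cols[0,1) = 1x1
Unfold 1 (reflect across h@3): 2 holes -> [(2, 0), (3, 0)]
Unfold 2 (reflect across v@1): 4 holes -> [(2, 0), (2, 1), (3, 0), (3, 1)]
Unfold 3 (reflect across v@2): 8 holes -> [(2, 0), (2, 1), (2, 2), (2, 3), (3, 0), (3, 1), (3, 2), (3, 3)]
Unfold 4 (reflect across h@2): 16 holes -> [(0, 0), (0, 1), (0, 2), (0, 3), (1, 0), (1, 1), (1, 2), (1, 3), (2, 0), (2, 1), (2, 2), (2, 3), (3, 0), (3, 1), (3, 2), (3, 3)]

Answer: 16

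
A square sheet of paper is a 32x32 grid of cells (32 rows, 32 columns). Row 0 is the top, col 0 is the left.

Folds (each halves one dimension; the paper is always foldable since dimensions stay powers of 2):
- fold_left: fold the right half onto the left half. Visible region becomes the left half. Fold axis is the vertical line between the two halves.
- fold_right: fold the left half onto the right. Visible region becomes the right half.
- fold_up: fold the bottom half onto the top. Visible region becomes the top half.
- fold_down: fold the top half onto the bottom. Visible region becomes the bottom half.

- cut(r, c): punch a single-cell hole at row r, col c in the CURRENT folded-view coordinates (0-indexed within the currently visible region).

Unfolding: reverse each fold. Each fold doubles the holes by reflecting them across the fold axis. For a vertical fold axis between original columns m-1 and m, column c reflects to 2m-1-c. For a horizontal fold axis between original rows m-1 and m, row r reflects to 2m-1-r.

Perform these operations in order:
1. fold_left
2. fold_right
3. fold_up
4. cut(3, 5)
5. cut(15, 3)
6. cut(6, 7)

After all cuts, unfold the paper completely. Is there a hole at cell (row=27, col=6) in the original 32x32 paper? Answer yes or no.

Op 1 fold_left: fold axis v@16; visible region now rows[0,32) x cols[0,16) = 32x16
Op 2 fold_right: fold axis v@8; visible region now rows[0,32) x cols[8,16) = 32x8
Op 3 fold_up: fold axis h@16; visible region now rows[0,16) x cols[8,16) = 16x8
Op 4 cut(3, 5): punch at orig (3,13); cuts so far [(3, 13)]; region rows[0,16) x cols[8,16) = 16x8
Op 5 cut(15, 3): punch at orig (15,11); cuts so far [(3, 13), (15, 11)]; region rows[0,16) x cols[8,16) = 16x8
Op 6 cut(6, 7): punch at orig (6,15); cuts so far [(3, 13), (6, 15), (15, 11)]; region rows[0,16) x cols[8,16) = 16x8
Unfold 1 (reflect across h@16): 6 holes -> [(3, 13), (6, 15), (15, 11), (16, 11), (25, 15), (28, 13)]
Unfold 2 (reflect across v@8): 12 holes -> [(3, 2), (3, 13), (6, 0), (6, 15), (15, 4), (15, 11), (16, 4), (16, 11), (25, 0), (25, 15), (28, 2), (28, 13)]
Unfold 3 (reflect across v@16): 24 holes -> [(3, 2), (3, 13), (3, 18), (3, 29), (6, 0), (6, 15), (6, 16), (6, 31), (15, 4), (15, 11), (15, 20), (15, 27), (16, 4), (16, 11), (16, 20), (16, 27), (25, 0), (25, 15), (25, 16), (25, 31), (28, 2), (28, 13), (28, 18), (28, 29)]
Holes: [(3, 2), (3, 13), (3, 18), (3, 29), (6, 0), (6, 15), (6, 16), (6, 31), (15, 4), (15, 11), (15, 20), (15, 27), (16, 4), (16, 11), (16, 20), (16, 27), (25, 0), (25, 15), (25, 16), (25, 31), (28, 2), (28, 13), (28, 18), (28, 29)]

Answer: no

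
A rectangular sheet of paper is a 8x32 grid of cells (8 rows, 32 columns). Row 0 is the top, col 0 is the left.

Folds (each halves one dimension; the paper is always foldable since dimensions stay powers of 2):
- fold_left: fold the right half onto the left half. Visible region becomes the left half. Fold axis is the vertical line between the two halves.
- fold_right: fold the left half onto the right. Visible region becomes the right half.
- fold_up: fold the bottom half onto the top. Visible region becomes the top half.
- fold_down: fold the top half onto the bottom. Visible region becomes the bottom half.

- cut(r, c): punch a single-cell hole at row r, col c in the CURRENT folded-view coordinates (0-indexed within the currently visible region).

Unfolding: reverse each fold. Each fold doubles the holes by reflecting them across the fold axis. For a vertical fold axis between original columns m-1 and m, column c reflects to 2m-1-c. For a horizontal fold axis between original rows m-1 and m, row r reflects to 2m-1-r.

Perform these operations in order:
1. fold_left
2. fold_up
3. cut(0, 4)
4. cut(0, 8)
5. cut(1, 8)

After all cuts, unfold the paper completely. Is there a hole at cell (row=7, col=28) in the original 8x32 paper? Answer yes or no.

Op 1 fold_left: fold axis v@16; visible region now rows[0,8) x cols[0,16) = 8x16
Op 2 fold_up: fold axis h@4; visible region now rows[0,4) x cols[0,16) = 4x16
Op 3 cut(0, 4): punch at orig (0,4); cuts so far [(0, 4)]; region rows[0,4) x cols[0,16) = 4x16
Op 4 cut(0, 8): punch at orig (0,8); cuts so far [(0, 4), (0, 8)]; region rows[0,4) x cols[0,16) = 4x16
Op 5 cut(1, 8): punch at orig (1,8); cuts so far [(0, 4), (0, 8), (1, 8)]; region rows[0,4) x cols[0,16) = 4x16
Unfold 1 (reflect across h@4): 6 holes -> [(0, 4), (0, 8), (1, 8), (6, 8), (7, 4), (7, 8)]
Unfold 2 (reflect across v@16): 12 holes -> [(0, 4), (0, 8), (0, 23), (0, 27), (1, 8), (1, 23), (6, 8), (6, 23), (7, 4), (7, 8), (7, 23), (7, 27)]
Holes: [(0, 4), (0, 8), (0, 23), (0, 27), (1, 8), (1, 23), (6, 8), (6, 23), (7, 4), (7, 8), (7, 23), (7, 27)]

Answer: no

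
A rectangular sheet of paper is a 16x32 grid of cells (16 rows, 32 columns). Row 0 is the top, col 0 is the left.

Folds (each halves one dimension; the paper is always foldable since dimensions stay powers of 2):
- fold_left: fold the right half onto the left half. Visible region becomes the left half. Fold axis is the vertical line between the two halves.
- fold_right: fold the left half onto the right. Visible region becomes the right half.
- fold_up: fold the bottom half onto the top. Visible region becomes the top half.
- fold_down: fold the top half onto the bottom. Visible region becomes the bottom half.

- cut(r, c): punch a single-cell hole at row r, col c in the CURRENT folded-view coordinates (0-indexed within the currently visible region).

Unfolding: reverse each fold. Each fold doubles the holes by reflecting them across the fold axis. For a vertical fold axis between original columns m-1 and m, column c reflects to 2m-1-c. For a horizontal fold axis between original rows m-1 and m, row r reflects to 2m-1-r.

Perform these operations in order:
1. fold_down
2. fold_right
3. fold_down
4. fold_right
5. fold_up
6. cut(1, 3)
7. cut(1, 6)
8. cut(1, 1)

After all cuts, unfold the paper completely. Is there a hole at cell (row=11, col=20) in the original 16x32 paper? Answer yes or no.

Op 1 fold_down: fold axis h@8; visible region now rows[8,16) x cols[0,32) = 8x32
Op 2 fold_right: fold axis v@16; visible region now rows[8,16) x cols[16,32) = 8x16
Op 3 fold_down: fold axis h@12; visible region now rows[12,16) x cols[16,32) = 4x16
Op 4 fold_right: fold axis v@24; visible region now rows[12,16) x cols[24,32) = 4x8
Op 5 fold_up: fold axis h@14; visible region now rows[12,14) x cols[24,32) = 2x8
Op 6 cut(1, 3): punch at orig (13,27); cuts so far [(13, 27)]; region rows[12,14) x cols[24,32) = 2x8
Op 7 cut(1, 6): punch at orig (13,30); cuts so far [(13, 27), (13, 30)]; region rows[12,14) x cols[24,32) = 2x8
Op 8 cut(1, 1): punch at orig (13,25); cuts so far [(13, 25), (13, 27), (13, 30)]; region rows[12,14) x cols[24,32) = 2x8
Unfold 1 (reflect across h@14): 6 holes -> [(13, 25), (13, 27), (13, 30), (14, 25), (14, 27), (14, 30)]
Unfold 2 (reflect across v@24): 12 holes -> [(13, 17), (13, 20), (13, 22), (13, 25), (13, 27), (13, 30), (14, 17), (14, 20), (14, 22), (14, 25), (14, 27), (14, 30)]
Unfold 3 (reflect across h@12): 24 holes -> [(9, 17), (9, 20), (9, 22), (9, 25), (9, 27), (9, 30), (10, 17), (10, 20), (10, 22), (10, 25), (10, 27), (10, 30), (13, 17), (13, 20), (13, 22), (13, 25), (13, 27), (13, 30), (14, 17), (14, 20), (14, 22), (14, 25), (14, 27), (14, 30)]
Unfold 4 (reflect across v@16): 48 holes -> [(9, 1), (9, 4), (9, 6), (9, 9), (9, 11), (9, 14), (9, 17), (9, 20), (9, 22), (9, 25), (9, 27), (9, 30), (10, 1), (10, 4), (10, 6), (10, 9), (10, 11), (10, 14), (10, 17), (10, 20), (10, 22), (10, 25), (10, 27), (10, 30), (13, 1), (13, 4), (13, 6), (13, 9), (13, 11), (13, 14), (13, 17), (13, 20), (13, 22), (13, 25), (13, 27), (13, 30), (14, 1), (14, 4), (14, 6), (14, 9), (14, 11), (14, 14), (14, 17), (14, 20), (14, 22), (14, 25), (14, 27), (14, 30)]
Unfold 5 (reflect across h@8): 96 holes -> [(1, 1), (1, 4), (1, 6), (1, 9), (1, 11), (1, 14), (1, 17), (1, 20), (1, 22), (1, 25), (1, 27), (1, 30), (2, 1), (2, 4), (2, 6), (2, 9), (2, 11), (2, 14), (2, 17), (2, 20), (2, 22), (2, 25), (2, 27), (2, 30), (5, 1), (5, 4), (5, 6), (5, 9), (5, 11), (5, 14), (5, 17), (5, 20), (5, 22), (5, 25), (5, 27), (5, 30), (6, 1), (6, 4), (6, 6), (6, 9), (6, 11), (6, 14), (6, 17), (6, 20), (6, 22), (6, 25), (6, 27), (6, 30), (9, 1), (9, 4), (9, 6), (9, 9), (9, 11), (9, 14), (9, 17), (9, 20), (9, 22), (9, 25), (9, 27), (9, 30), (10, 1), (10, 4), (10, 6), (10, 9), (10, 11), (10, 14), (10, 17), (10, 20), (10, 22), (10, 25), (10, 27), (10, 30), (13, 1), (13, 4), (13, 6), (13, 9), (13, 11), (13, 14), (13, 17), (13, 20), (13, 22), (13, 25), (13, 27), (13, 30), (14, 1), (14, 4), (14, 6), (14, 9), (14, 11), (14, 14), (14, 17), (14, 20), (14, 22), (14, 25), (14, 27), (14, 30)]
Holes: [(1, 1), (1, 4), (1, 6), (1, 9), (1, 11), (1, 14), (1, 17), (1, 20), (1, 22), (1, 25), (1, 27), (1, 30), (2, 1), (2, 4), (2, 6), (2, 9), (2, 11), (2, 14), (2, 17), (2, 20), (2, 22), (2, 25), (2, 27), (2, 30), (5, 1), (5, 4), (5, 6), (5, 9), (5, 11), (5, 14), (5, 17), (5, 20), (5, 22), (5, 25), (5, 27), (5, 30), (6, 1), (6, 4), (6, 6), (6, 9), (6, 11), (6, 14), (6, 17), (6, 20), (6, 22), (6, 25), (6, 27), (6, 30), (9, 1), (9, 4), (9, 6), (9, 9), (9, 11), (9, 14), (9, 17), (9, 20), (9, 22), (9, 25), (9, 27), (9, 30), (10, 1), (10, 4), (10, 6), (10, 9), (10, 11), (10, 14), (10, 17), (10, 20), (10, 22), (10, 25), (10, 27), (10, 30), (13, 1), (13, 4), (13, 6), (13, 9), (13, 11), (13, 14), (13, 17), (13, 20), (13, 22), (13, 25), (13, 27), (13, 30), (14, 1), (14, 4), (14, 6), (14, 9), (14, 11), (14, 14), (14, 17), (14, 20), (14, 22), (14, 25), (14, 27), (14, 30)]

Answer: no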